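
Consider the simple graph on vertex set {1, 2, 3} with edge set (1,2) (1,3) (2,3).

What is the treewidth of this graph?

A width-2 tree decomposition is:
Bags: B1 = {1, 2, 3}
Tree: (single bag)
With just one bag of size 3, the width is 3 − 1 = 2, so tw(G) ≤ 2. For the lower bound, the 3 vertices {1, 2, 3} are pairwise adjacent, and any tree decomposition puts a clique entirely inside one bag — forcing width ≥ 2. Hence tw(G) = 2 exactly.

2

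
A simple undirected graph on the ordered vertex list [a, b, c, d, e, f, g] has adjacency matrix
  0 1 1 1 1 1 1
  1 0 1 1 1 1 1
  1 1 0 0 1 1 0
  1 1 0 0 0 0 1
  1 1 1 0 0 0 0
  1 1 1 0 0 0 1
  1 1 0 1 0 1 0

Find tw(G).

A width-3 tree decomposition is:
Bags: B1 = {a, b, c, f}  B2 = {a, b, f, g}  B3 = {a, b, d, g}  B4 = {a, b, c, e}
Tree: B1–B2, B2–B3, B1–B4
The largest bag has 4 vertices, giving width 3; this decomposition certifies tw(G) ≤ 3. On the other hand G contains the 4-clique {a, b, d, g}. A clique must lie in a single bag of any decomposition, so no decomposition can have width below 3. The upper and lower bounds meet at 3, so that is the treewidth.

3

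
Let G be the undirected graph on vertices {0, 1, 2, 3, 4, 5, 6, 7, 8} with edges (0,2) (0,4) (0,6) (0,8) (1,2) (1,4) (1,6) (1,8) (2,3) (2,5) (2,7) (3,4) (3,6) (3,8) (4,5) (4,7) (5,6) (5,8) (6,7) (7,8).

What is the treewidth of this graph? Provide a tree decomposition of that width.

Treewidth 4.
One optimal decomposition is:
Bags: B1 = {2, 4, 6, 7, 8}  B2 = {2, 3, 4, 6, 8}  B3 = {0, 2, 4, 6, 8}  B4 = {1, 2, 4, 6, 8}  B5 = {2, 4, 5, 6, 8}
Tree: B1–B2, B2–B3, B3–B4, B4–B5

Every bag has size at most 5, so the width is 5 − 1 = 4 and tw(G) ≤ 4. For the lower bound: the 5 vertex sets {4,7}, {3,8}, {0,2}, {6}, {1} are disjoint, each induces a connected subgraph, and every pair is joined by at least one edge of G. Contracting each set to a single vertex therefore yields K_{5} as a minor, and since treewidth is minor-monotone, tw(G) ≥ tw(K_{5}) = 4. The upper and lower bounds meet at 4, so that is the treewidth.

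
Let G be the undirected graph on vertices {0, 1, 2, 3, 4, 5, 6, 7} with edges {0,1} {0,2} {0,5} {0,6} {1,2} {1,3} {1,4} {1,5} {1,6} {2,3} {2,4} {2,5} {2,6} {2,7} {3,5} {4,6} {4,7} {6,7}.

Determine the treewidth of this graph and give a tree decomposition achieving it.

The largest bag has 4 vertices, giving width 3; this decomposition certifies tw(G) ≤ 3. For the lower bound, the 4 vertices {0, 1, 2, 5} are pairwise adjacent, and any tree decomposition puts a clique entirely inside one bag — forcing width ≥ 3. Combining the bounds, tw(G) = 3.

Treewidth 3.
One optimal decomposition is:
Bags: B1 = {0, 1, 2, 6}  B2 = {0, 1, 2, 5}  B3 = {1, 2, 3, 5}  B4 = {1, 2, 4, 6}  B5 = {2, 4, 6, 7}
Tree: B1–B2, B2–B3, B1–B4, B4–B5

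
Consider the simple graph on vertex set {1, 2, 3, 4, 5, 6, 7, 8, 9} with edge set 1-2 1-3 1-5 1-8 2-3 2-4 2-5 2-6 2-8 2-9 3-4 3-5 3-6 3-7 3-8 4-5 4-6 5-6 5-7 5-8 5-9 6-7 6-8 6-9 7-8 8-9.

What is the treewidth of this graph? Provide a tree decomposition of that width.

The largest bag has 5 vertices, giving width 4; this decomposition certifies tw(G) ≤ 4. On the other hand G contains the 5-clique {2, 5, 6, 8, 9}. A clique must lie in a single bag of any decomposition, so no decomposition can have width below 4. Combining the bounds, tw(G) = 4.

Treewidth 4.
One such decomposition:
Bags: B1 = {2, 3, 5, 6, 8}  B2 = {3, 5, 6, 7, 8}  B3 = {2, 5, 6, 8, 9}  B4 = {2, 3, 4, 5, 6}  B5 = {1, 2, 3, 5, 8}
Tree: B1–B2, B1–B3, B1–B4, B1–B5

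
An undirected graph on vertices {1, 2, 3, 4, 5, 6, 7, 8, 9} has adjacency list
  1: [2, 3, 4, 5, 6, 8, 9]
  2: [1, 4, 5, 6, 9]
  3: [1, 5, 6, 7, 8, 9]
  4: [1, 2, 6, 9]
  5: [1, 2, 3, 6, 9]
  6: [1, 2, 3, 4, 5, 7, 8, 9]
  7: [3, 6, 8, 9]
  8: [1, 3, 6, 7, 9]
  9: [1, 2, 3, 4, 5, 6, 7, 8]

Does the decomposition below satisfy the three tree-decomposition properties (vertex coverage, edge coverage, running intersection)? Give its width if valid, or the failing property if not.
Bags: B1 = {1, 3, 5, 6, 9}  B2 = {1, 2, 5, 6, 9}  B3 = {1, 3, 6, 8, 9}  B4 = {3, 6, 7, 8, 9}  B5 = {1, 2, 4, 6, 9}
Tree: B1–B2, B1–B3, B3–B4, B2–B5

Yes; width 4.

Checking the three conditions: (i) the bags cover all of {1, 2, 3, 4, 5, 6, 7, 8, 9}; (ii) for each edge, some bag contains both endpoints; (iii) the bags containing any fixed vertex form a subtree. All hold, so the decomposition is valid with width 5 − 1 = 4.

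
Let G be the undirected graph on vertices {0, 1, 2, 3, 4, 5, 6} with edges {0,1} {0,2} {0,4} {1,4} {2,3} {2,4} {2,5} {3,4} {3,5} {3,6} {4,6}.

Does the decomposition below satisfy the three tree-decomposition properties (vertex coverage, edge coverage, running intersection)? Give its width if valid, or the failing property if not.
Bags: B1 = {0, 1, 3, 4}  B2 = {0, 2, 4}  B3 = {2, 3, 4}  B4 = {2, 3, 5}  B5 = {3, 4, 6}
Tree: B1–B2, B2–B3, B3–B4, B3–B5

No — bags containing vertex 3 are not connected in the tree.

A tree decomposition must satisfy three properties: every vertex lies in some bag; for every edge, both endpoints lie together in some bag; and for every vertex, the bags containing it form a connected subtree. Here bags containing vertex 3 are not connected in the tree, so the decomposition is invalid.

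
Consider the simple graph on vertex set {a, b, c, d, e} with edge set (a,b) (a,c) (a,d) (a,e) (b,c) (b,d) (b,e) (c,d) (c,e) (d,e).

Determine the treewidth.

A width-4 tree decomposition is:
Bags: B1 = {a, b, c, d, e}
Tree: (single bag)
A single bag containing all 5 vertices is trivially a valid decomposition of width 4. Conversely, {a, b, c, d, e} is a clique of size 5, and the vertices of any clique must share a bag in every tree decomposition; so some bag has ≥ 5 vertices and tw(G) ≥ 4. Combining the bounds, tw(G) = 4.

4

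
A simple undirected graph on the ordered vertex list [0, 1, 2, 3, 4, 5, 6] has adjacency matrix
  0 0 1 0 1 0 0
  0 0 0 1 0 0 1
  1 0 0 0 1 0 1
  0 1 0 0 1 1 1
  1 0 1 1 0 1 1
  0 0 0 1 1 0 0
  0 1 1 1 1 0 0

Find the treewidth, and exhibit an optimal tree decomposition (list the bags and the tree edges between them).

Treewidth 2.
Bags: B1 = {3, 4, 6}  B2 = {2, 4, 6}  B3 = {0, 2, 4}  B4 = {3, 4, 5}  B5 = {1, 3, 6}
Tree: B1–B2, B2–B3, B1–B4, B1–B5

The largest bag has 3 vertices, giving width 2; this decomposition certifies tw(G) ≤ 2. For the lower bound, the 3 vertices {1, 3, 6} are pairwise adjacent, and any tree decomposition puts a clique entirely inside one bag — forcing width ≥ 2. Therefore the treewidth is 2.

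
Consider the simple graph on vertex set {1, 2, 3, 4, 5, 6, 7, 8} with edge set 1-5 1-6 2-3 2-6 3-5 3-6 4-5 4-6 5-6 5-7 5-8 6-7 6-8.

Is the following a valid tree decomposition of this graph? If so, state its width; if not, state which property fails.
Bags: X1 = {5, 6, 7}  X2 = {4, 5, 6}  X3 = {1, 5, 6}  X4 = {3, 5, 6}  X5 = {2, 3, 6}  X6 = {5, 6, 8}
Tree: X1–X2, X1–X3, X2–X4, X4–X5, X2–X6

Yes; width 2.

Checking the three conditions: (i) the bags cover all of {1, 2, 3, 4, 5, 6, 7, 8}; (ii) for each edge, some bag contains both endpoints; (iii) the bags containing any fixed vertex form a subtree. All hold, so the decomposition is valid with width 3 − 1 = 2.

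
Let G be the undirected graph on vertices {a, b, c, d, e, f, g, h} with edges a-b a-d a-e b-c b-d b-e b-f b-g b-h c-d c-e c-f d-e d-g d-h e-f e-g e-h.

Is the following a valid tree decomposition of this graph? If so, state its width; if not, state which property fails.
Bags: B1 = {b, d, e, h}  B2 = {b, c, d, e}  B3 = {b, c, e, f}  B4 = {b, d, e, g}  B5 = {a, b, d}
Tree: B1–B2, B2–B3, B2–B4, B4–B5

A tree decomposition must satisfy three properties: every vertex lies in some bag; for every edge, both endpoints lie together in some bag; and for every vertex, the bags containing it form a connected subtree. Here edge (e,a) lies in no bag, so the decomposition is invalid.

No — edge (e,a) lies in no bag.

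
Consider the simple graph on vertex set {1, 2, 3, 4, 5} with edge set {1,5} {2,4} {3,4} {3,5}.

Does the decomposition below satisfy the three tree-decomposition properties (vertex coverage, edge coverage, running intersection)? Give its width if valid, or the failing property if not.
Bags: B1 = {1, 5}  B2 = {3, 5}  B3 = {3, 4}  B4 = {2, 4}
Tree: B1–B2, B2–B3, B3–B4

Yes; width 1.

Vertex coverage: the bags together contain {1, 2, 3, 4, 5}, the full vertex set. Edge coverage: each edge of G has both endpoints in at least one bag. Running intersection: for every vertex, the bags containing it form a connected subtree. All three properties hold, so this is a valid tree decomposition of width max|bag| − 1 = 1, and hence tw(G) ≤ 1.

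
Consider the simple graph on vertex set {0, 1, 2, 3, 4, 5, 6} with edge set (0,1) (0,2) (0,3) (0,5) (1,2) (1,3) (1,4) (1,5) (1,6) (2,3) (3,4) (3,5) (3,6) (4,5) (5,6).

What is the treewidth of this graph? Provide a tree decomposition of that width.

Treewidth 3.
One optimal decomposition is:
Bags: B1 = {0, 1, 3, 5}  B2 = {0, 1, 2, 3}  B3 = {1, 3, 4, 5}  B4 = {1, 3, 5, 6}
Tree: B1–B2, B1–B3, B3–B4

Every bag has size at most 4, so the width is 4 − 1 = 3 and tw(G) ≤ 3. For the lower bound, the 4 vertices {0, 1, 2, 3} are pairwise adjacent, and any tree decomposition puts a clique entirely inside one bag — forcing width ≥ 3. Therefore the treewidth is 3.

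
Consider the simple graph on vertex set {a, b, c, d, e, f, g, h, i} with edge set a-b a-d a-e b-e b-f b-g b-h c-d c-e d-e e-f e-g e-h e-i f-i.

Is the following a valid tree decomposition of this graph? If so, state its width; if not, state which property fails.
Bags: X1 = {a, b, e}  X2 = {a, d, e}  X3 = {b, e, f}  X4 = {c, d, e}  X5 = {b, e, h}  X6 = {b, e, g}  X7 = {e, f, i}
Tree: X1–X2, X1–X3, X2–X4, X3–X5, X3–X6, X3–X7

Yes; width 2.

Checking the three conditions: (i) the bags cover all of {a, b, c, d, e, f, g, h, i}; (ii) for each edge, some bag contains both endpoints; (iii) the bags containing any fixed vertex form a subtree. All hold, so the decomposition is valid with width 3 − 1 = 2.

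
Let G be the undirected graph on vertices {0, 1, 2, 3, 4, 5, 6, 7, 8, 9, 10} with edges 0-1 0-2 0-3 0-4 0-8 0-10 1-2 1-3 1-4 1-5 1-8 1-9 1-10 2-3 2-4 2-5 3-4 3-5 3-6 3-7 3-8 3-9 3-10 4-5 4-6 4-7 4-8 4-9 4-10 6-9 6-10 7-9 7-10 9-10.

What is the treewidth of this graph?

4

A width-4 tree decomposition is:
Bags: B1 = {0, 1, 2, 3, 4}  B2 = {0, 1, 3, 4, 10}  B3 = {0, 1, 3, 4, 8}  B4 = {1, 3, 4, 9, 10}  B5 = {1, 2, 3, 4, 5}  B6 = {3, 4, 6, 9, 10}  B7 = {3, 4, 7, 9, 10}
Tree: B1–B2, B2–B3, B2–B4, B1–B5, B4–B6, B4–B7
Every bag has size at most 5, so the width is 5 − 1 = 4 and tw(G) ≤ 4. Conversely, {0, 1, 3, 4, 8} is a clique of size 5, and the vertices of any clique must share a bag in every tree decomposition; so some bag has ≥ 5 vertices and tw(G) ≥ 4. The upper and lower bounds meet at 4, so that is the treewidth.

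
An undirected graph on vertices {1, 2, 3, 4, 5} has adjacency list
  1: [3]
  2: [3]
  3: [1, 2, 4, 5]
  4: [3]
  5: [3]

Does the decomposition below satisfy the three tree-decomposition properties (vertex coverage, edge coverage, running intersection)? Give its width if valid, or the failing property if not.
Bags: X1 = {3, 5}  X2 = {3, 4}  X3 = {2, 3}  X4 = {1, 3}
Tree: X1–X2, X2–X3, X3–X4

Yes; width 1.

Checking the three conditions: (i) the bags cover all of {1, 2, 3, 4, 5}; (ii) for each edge, some bag contains both endpoints; (iii) the bags containing any fixed vertex form a subtree. All hold, so the decomposition is valid with width 2 − 1 = 1.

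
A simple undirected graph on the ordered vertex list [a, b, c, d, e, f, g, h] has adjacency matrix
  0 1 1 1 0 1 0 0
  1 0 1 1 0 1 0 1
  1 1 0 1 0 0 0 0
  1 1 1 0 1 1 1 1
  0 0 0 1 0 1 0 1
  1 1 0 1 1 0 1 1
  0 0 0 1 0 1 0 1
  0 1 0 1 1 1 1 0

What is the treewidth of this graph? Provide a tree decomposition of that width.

Every bag has size at most 4, so the width is 4 − 1 = 3 and tw(G) ≤ 3. For the lower bound, the 4 vertices {a, b, c, d} are pairwise adjacent, and any tree decomposition puts a clique entirely inside one bag — forcing width ≥ 3. Hence tw(G) = 3 exactly.

Treewidth 3.
One such decomposition:
Bags: B1 = {b, d, f, h}  B2 = {d, e, f, h}  B3 = {d, f, g, h}  B4 = {a, b, d, f}  B5 = {a, b, c, d}
Tree: B1–B2, B2–B3, B1–B4, B4–B5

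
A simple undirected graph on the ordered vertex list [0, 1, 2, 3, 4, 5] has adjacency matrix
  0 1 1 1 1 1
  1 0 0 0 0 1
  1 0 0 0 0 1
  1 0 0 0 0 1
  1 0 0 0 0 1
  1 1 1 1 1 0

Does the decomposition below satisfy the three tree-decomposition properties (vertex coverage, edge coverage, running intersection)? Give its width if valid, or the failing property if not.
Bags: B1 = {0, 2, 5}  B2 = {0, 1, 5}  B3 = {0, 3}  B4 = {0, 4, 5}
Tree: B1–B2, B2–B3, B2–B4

No — edge (5,3) lies in no bag.

A tree decomposition must satisfy three properties: every vertex lies in some bag; for every edge, both endpoints lie together in some bag; and for every vertex, the bags containing it form a connected subtree. Here edge (5,3) lies in no bag, so the decomposition is invalid.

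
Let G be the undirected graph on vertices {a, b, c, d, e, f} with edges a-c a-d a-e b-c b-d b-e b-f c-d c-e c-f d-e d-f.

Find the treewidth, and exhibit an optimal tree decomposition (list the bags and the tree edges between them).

The largest bag has 4 vertices, giving width 3; this decomposition certifies tw(G) ≤ 3. For the lower bound, the 4 vertices {a, c, d, e} are pairwise adjacent, and any tree decomposition puts a clique entirely inside one bag — forcing width ≥ 3. Therefore the treewidth is 3.

Treewidth 3.
One such decomposition:
Bags: B1 = {b, c, d, f}  B2 = {b, c, d, e}  B3 = {a, c, d, e}
Tree: B1–B2, B2–B3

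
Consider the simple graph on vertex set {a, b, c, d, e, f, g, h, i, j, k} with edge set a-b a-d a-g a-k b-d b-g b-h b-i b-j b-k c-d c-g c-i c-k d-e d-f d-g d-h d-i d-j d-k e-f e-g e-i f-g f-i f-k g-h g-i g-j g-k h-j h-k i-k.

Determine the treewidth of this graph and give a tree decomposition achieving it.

Treewidth 4.
One such decomposition:
Bags: B1 = {b, d, g, i, k}  B2 = {a, b, d, g, k}  B3 = {c, d, g, i, k}  B4 = {d, f, g, i, k}  B5 = {b, d, g, h, k}  B6 = {b, d, g, h, j}  B7 = {d, e, f, g, i}
Tree: B1–B2, B1–B3, B3–B4, B2–B5, B5–B6, B4–B7

Every bag has size at most 5, so the width is 5 − 1 = 4 and tw(G) ≤ 4. For the lower bound, the 5 vertices {b, d, g, h, j} are pairwise adjacent, and any tree decomposition puts a clique entirely inside one bag — forcing width ≥ 4. The upper and lower bounds meet at 4, so that is the treewidth.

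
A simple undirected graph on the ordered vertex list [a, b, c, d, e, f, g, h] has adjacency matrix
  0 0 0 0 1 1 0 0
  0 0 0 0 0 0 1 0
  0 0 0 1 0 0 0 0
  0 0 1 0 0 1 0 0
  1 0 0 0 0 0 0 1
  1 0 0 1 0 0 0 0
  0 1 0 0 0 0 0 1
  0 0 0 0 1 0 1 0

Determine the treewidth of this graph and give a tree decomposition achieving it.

Each bag holds 2 vertices, so the decomposition has width 1, which upper-bounds the treewidth. G has an edge, so its treewidth is at least 1. Combining the bounds, tw(G) = 1.

Treewidth 1.
One such decomposition:
Bags: B1 = {c, d}  B2 = {d, f}  B3 = {a, f}  B4 = {a, e}  B5 = {e, h}  B6 = {g, h}  B7 = {b, g}
Tree: B1–B2, B2–B3, B3–B4, B4–B5, B5–B6, B6–B7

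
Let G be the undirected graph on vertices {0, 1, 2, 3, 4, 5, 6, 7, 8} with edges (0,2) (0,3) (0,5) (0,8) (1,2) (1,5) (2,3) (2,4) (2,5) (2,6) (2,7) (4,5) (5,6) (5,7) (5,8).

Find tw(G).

A width-2 tree decomposition is:
Bags: B1 = {0, 2, 5}  B2 = {1, 2, 5}  B3 = {0, 2, 3}  B4 = {0, 5, 8}  B5 = {2, 5, 6}  B6 = {2, 4, 5}  B7 = {2, 5, 7}
Tree: B1–B2, B1–B3, B1–B4, B1–B5, B2–B6, B2–B7
The largest bag has 3 vertices, giving width 2; this decomposition certifies tw(G) ≤ 2. On the other hand G contains the 3-clique {0, 5, 8}. A clique must lie in a single bag of any decomposition, so no decomposition can have width below 2. The upper and lower bounds meet at 2, so that is the treewidth.

2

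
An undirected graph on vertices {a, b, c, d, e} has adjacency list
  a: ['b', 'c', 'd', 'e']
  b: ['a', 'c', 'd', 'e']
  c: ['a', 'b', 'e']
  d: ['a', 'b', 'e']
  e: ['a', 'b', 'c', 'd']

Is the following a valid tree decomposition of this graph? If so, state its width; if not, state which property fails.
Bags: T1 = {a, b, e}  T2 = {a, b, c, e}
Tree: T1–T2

No — vertex d appears in no bag.

A tree decomposition must satisfy three properties: every vertex lies in some bag; for every edge, both endpoints lie together in some bag; and for every vertex, the bags containing it form a connected subtree. Here vertex d appears in no bag, so the decomposition is invalid.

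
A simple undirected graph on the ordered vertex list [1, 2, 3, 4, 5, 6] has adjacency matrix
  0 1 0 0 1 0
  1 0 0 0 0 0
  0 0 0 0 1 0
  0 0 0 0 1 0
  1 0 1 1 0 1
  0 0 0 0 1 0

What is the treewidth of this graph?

A width-1 tree decomposition is:
Bags: B1 = {1, 2}  B2 = {1, 5}  B3 = {5, 6}  B4 = {4, 5}  B5 = {3, 5}
Tree: B1–B2, B2–B3, B2–B4, B4–B5
Each bag holds 2 vertices, so the decomposition has width 1, which upper-bounds the treewidth. Since G has at least one edge (e.g. 1–2), it is not an edgeless graph, so tw(G) ≥ 1. Therefore the treewidth is 1.

1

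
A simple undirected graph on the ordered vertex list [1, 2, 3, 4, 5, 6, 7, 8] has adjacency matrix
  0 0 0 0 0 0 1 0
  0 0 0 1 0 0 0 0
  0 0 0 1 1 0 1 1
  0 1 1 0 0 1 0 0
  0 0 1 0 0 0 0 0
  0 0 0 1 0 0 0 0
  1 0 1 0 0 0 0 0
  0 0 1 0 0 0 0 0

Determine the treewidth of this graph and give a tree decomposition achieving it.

Each bag holds 2 vertices, so the decomposition has width 1, which upper-bounds the treewidth. Since G has at least one edge (e.g. 1–7), it is not an edgeless graph, so tw(G) ≥ 1. Hence tw(G) = 1 exactly.

Treewidth 1.
One optimal decomposition is:
Bags: B1 = {1, 7}  B2 = {3, 7}  B3 = {3, 4}  B4 = {3, 5}  B5 = {2, 4}  B6 = {4, 6}  B7 = {3, 8}
Tree: B1–B2, B2–B3, B2–B4, B3–B5, B3–B6, B4–B7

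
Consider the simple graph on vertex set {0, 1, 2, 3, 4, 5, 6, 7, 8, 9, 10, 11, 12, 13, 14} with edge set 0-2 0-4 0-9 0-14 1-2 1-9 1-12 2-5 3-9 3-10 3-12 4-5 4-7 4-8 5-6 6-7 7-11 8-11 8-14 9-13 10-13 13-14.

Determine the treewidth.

A width-3 tree decomposition is:
Bags: B1 = {3, 10, 12, 13}  B2 = {3, 9, 12, 13}  B3 = {1, 9, 12, 13}  B4 = {1, 9, 13, 14}  B5 = {0, 1, 9, 14}  B6 = {0, 1, 2, 14}  B7 = {0, 2, 8, 14}  B8 = {0, 2, 4, 8}  B9 = {2, 4, 5, 8}  B10 = {4, 5, 8, 11}  B11 = {4, 5, 7, 11}  B12 = {5, 6, 7, 11}
Tree: B1–B2, B2–B3, B3–B4, B4–B5, B5–B6, B6–B7, B7–B8, B8–B9, B9–B10, B10–B11, B11–B12
Each bag holds 4 vertices, so the decomposition has width 3, which upper-bounds the treewidth. For the lower bound: the 4 vertex sets {3,10,12}, {13}, {9}, {0,1,2,14} are disjoint, each induces a connected subgraph, and every pair is joined by at least one edge of G. Contracting each set to a single vertex therefore yields K_{4} as a minor, and since treewidth is minor-monotone, tw(G) ≥ tw(K_{4}) = 3. Hence tw(G) = 3 exactly.

3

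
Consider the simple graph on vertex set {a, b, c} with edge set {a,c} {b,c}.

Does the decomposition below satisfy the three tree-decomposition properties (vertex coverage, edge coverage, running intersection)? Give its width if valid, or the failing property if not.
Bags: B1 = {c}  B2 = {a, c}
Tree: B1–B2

A tree decomposition must satisfy three properties: every vertex lies in some bag; for every edge, both endpoints lie together in some bag; and for every vertex, the bags containing it form a connected subtree. Here vertex b appears in no bag, so the decomposition is invalid.

No — vertex b appears in no bag.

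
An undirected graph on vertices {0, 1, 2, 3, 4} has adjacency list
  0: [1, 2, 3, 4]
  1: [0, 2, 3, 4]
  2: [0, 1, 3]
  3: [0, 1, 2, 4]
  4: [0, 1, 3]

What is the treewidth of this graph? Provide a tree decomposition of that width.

Treewidth 3.
One such decomposition:
Bags: B1 = {0, 1, 2, 3}  B2 = {0, 1, 3, 4}
Tree: B1–B2

The largest bag has 4 vertices, giving width 3; this decomposition certifies tw(G) ≤ 3. On the other hand G contains the 4-clique {0, 1, 2, 3}. A clique must lie in a single bag of any decomposition, so no decomposition can have width below 3. The upper and lower bounds meet at 3, so that is the treewidth.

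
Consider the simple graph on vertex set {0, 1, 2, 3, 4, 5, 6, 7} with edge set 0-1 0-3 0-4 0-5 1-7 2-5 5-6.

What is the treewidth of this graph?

A width-1 tree decomposition is:
Bags: B1 = {0, 3}  B2 = {0, 1}  B3 = {0, 5}  B4 = {2, 5}  B5 = {1, 7}  B6 = {0, 4}  B7 = {5, 6}
Tree: B1–B2, B2–B3, B3–B4, B2–B5, B2–B6, B3–B7
The largest bag has 2 vertices, giving width 1; this decomposition certifies tw(G) ≤ 1. G has an edge, so its treewidth is at least 1. Therefore the treewidth is 1.

1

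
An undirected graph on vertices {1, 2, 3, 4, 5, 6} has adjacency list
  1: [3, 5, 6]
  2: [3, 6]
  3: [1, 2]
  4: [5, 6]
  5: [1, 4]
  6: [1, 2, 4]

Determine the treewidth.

A width-2 tree decomposition is:
Bags: B1 = {2, 3, 6}  B2 = {1, 3, 6}  B3 = {1, 4, 6}  B4 = {1, 4, 5}
Tree: B1–B2, B2–B3, B3–B4
Every bag has size at most 3, so the width is 3 − 1 = 2 and tw(G) ≤ 2. The edges 2–3–1–6–2 form a cycle, so G is not a tree and its treewidth is at least 2. Therefore the treewidth is 2.

2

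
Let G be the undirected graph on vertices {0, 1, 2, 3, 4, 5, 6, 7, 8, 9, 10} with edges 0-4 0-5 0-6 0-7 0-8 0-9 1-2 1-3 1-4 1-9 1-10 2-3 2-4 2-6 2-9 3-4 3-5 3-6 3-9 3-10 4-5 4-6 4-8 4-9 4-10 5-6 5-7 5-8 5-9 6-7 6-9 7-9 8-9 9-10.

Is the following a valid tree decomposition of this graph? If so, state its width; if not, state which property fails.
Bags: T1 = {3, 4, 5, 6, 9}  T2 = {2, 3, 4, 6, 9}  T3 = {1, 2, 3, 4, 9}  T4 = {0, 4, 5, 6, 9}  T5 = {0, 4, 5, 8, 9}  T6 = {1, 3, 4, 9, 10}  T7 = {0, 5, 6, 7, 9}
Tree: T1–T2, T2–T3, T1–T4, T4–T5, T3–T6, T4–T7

Yes; width 4.

Checking the three conditions: (i) the bags cover all of {0, 1, 2, 3, 4, 5, 6, 7, 8, 9, 10}; (ii) for each edge, some bag contains both endpoints; (iii) the bags containing any fixed vertex form a subtree. All hold, so the decomposition is valid with width 5 − 1 = 4.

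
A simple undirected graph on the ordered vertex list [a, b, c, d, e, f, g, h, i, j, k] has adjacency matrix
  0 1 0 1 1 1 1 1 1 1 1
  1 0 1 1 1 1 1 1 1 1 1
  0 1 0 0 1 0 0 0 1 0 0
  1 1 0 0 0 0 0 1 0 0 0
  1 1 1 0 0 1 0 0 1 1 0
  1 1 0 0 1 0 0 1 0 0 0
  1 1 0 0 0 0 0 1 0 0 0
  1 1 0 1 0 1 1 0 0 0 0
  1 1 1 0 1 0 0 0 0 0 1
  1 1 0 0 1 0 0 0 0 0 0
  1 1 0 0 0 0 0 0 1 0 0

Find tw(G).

3

A width-3 tree decomposition is:
Bags: B1 = {a, b, e, i}  B2 = {a, b, e, f}  B3 = {a, b, f, h}  B4 = {a, b, g, h}  B5 = {a, b, e, j}  B6 = {a, b, i, k}  B7 = {a, b, d, h}  B8 = {b, c, e, i}
Tree: B1–B2, B2–B3, B3–B4, B2–B5, B1–B6, B3–B7, B1–B8
Every bag has size at most 4, so the width is 4 − 1 = 3 and tw(G) ≤ 3. Conversely, {b, c, e, i} is a clique of size 4, and the vertices of any clique must share a bag in every tree decomposition; so some bag has ≥ 4 vertices and tw(G) ≥ 3. Therefore the treewidth is 3.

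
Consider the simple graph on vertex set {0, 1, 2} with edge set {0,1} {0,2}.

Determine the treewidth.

1

A width-1 tree decomposition is:
Bags: B1 = {0, 1}  B2 = {0, 2}
Tree: B1–B2
Every bag has size at most 2, so the width is 2 − 1 = 1 and tw(G) ≤ 1. Since G has at least one edge (e.g. 1–0), it is not an edgeless graph, so tw(G) ≥ 1. The upper and lower bounds meet at 1, so that is the treewidth.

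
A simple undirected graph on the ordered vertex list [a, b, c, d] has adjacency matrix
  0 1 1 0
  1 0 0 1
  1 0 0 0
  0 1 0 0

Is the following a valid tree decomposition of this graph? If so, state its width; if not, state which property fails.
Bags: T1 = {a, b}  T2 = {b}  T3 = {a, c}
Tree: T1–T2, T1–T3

A tree decomposition must satisfy three properties: every vertex lies in some bag; for every edge, both endpoints lie together in some bag; and for every vertex, the bags containing it form a connected subtree. Here vertex d appears in no bag, so the decomposition is invalid.

No — vertex d appears in no bag.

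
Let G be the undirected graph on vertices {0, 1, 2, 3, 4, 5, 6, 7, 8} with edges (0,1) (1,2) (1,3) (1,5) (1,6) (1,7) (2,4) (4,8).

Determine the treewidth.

A width-1 tree decomposition is:
Bags: B1 = {1, 2}  B2 = {1, 6}  B3 = {1, 3}  B4 = {2, 4}  B5 = {4, 8}  B6 = {0, 1}  B7 = {1, 5}  B8 = {1, 7}
Tree: B1–B2, B2–B3, B1–B4, B4–B5, B3–B6, B1–B7, B2–B8
Every bag has size at most 2, so the width is 2 − 1 = 1 and tw(G) ≤ 1. Any graph with an edge has treewidth ≥ 1, and G has the edge 1–2. Therefore the treewidth is 1.

1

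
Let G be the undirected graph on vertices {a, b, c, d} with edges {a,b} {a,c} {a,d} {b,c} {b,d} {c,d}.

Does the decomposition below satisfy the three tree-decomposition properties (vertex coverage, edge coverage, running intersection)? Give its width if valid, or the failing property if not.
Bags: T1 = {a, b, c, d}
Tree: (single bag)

Checking the three conditions: (i) the bags cover all of {a, b, c, d}; (ii) for each edge, some bag contains both endpoints; (iii) the bags containing any fixed vertex form a subtree. All hold, so the decomposition is valid with width 4 − 1 = 3.

Yes; width 3.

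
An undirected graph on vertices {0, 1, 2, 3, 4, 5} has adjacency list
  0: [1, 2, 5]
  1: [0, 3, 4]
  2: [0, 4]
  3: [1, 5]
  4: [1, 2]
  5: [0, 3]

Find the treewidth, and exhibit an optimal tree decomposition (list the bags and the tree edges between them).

The largest bag has 3 vertices, giving width 2; this decomposition certifies tw(G) ≤ 2. Since 3–5–0–1–3 is a cycle in G, G is not acyclic. Forests are exactly the graphs of treewidth ≤ 1, so tw(G) ≥ 2. Therefore the treewidth is 2.

Treewidth 2.
One such decomposition:
Bags: B1 = {1, 3, 5}  B2 = {0, 1, 5}  B3 = {0, 1, 4}  B4 = {0, 2, 4}
Tree: B1–B2, B2–B3, B3–B4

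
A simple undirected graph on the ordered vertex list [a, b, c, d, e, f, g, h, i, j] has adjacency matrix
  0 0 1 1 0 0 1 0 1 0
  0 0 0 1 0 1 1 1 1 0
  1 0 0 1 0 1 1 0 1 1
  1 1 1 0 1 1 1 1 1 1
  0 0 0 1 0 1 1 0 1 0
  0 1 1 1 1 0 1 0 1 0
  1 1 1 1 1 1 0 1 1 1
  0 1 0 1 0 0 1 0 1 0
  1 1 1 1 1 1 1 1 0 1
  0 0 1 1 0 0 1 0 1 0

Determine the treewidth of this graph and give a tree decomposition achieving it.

Every bag has size at most 5, so the width is 5 − 1 = 4 and tw(G) ≤ 4. Conversely, {a, c, d, g, i} is a clique of size 5, and the vertices of any clique must share a bag in every tree decomposition; so some bag has ≥ 5 vertices and tw(G) ≥ 4. Therefore the treewidth is 4.

Treewidth 4.
One optimal decomposition is:
Bags: B1 = {a, c, d, g, i}  B2 = {c, d, g, i, j}  B3 = {c, d, f, g, i}  B4 = {b, d, f, g, i}  B5 = {d, e, f, g, i}  B6 = {b, d, g, h, i}
Tree: B1–B2, B2–B3, B3–B4, B4–B5, B4–B6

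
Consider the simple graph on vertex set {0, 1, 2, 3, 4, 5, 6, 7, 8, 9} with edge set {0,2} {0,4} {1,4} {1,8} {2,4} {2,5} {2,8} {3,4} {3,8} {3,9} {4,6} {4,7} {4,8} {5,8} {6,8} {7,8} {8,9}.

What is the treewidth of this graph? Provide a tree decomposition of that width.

Treewidth 2.
One optimal decomposition is:
Bags: B1 = {1, 4, 8}  B2 = {4, 6, 8}  B3 = {2, 4, 8}  B4 = {0, 2, 4}  B5 = {4, 7, 8}  B6 = {2, 5, 8}  B7 = {3, 4, 8}  B8 = {3, 8, 9}
Tree: B1–B2, B2–B3, B3–B4, B3–B5, B3–B6, B3–B7, B7–B8

Every bag has size at most 3, so the width is 3 − 1 = 2 and tw(G) ≤ 2. For the lower bound, the 3 vertices {0, 2, 4} are pairwise adjacent, and any tree decomposition puts a clique entirely inside one bag — forcing width ≥ 2. Hence tw(G) = 2 exactly.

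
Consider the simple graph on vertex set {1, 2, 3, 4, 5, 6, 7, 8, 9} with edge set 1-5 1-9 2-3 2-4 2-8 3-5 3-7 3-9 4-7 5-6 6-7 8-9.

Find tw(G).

A width-3 tree decomposition is:
Bags: B1 = {1, 5, 6, 7}  B2 = {1, 3, 5, 7}  B3 = {1, 3, 7, 9}  B4 = {3, 4, 7, 9}  B5 = {2, 3, 4, 9}  B6 = {2, 4, 8, 9}
Tree: B1–B2, B2–B3, B3–B4, B4–B5, B5–B6
The largest bag has 4 vertices, giving width 3; this decomposition certifies tw(G) ≤ 3. For the lower bound: the 4 vertex sets {1,5,6}, {7}, {3}, {2,4,8,9} are disjoint, each induces a connected subgraph, and every pair is joined by at least one edge of G. Contracting each set to a single vertex therefore yields K_{4} as a minor, and since treewidth is minor-monotone, tw(G) ≥ tw(K_{4}) = 3. Hence tw(G) = 3 exactly.

3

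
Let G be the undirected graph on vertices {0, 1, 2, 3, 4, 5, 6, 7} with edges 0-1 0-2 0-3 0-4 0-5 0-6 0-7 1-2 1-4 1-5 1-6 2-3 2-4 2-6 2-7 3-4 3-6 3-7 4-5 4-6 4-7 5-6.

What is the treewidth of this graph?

A width-4 tree decomposition is:
Bags: B1 = {0, 1, 4, 5, 6}  B2 = {0, 1, 2, 4, 6}  B3 = {0, 2, 3, 4, 6}  B4 = {0, 2, 3, 4, 7}
Tree: B1–B2, B2–B3, B3–B4
The largest bag has 5 vertices, giving width 4; this decomposition certifies tw(G) ≤ 4. For the lower bound, the 5 vertices {0, 1, 2, 4, 6} are pairwise adjacent, and any tree decomposition puts a clique entirely inside one bag — forcing width ≥ 4. The upper and lower bounds meet at 4, so that is the treewidth.

4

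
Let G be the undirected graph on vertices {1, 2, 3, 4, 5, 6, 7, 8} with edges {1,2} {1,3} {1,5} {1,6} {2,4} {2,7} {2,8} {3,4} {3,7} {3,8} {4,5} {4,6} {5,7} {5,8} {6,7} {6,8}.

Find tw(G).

A width-4 tree decomposition is:
Bags: B1 = {1, 2, 4, 7, 8}  B2 = {1, 4, 6, 7, 8}  B3 = {1, 4, 5, 7, 8}  B4 = {1, 3, 4, 7, 8}
Tree: B1–B2, B2–B3, B3–B4
Every bag has size at most 5, so the width is 5 − 1 = 4 and tw(G) ≤ 4. For the lower bound: the 5 vertex sets {2,7}, {4,6}, {1,5}, {8}, {3} are disjoint, each induces a connected subgraph, and every pair is joined by at least one edge of G. Contracting each set to a single vertex therefore yields K_{5} as a minor, and since treewidth is minor-monotone, tw(G) ≥ tw(K_{5}) = 4. The upper and lower bounds meet at 4, so that is the treewidth.

4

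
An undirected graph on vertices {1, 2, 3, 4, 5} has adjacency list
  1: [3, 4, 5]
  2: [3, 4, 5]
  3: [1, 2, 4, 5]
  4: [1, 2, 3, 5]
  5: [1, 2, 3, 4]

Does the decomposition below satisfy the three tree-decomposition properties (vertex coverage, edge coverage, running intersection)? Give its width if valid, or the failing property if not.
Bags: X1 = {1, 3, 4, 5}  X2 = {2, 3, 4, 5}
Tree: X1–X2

Every vertex of G appears in some bag (union = {1, 2, 3, 4, 5}); every edge is covered by a bag; and for each vertex v the set of bags containing v is connected in the bag tree. The decomposition is therefore valid. The largest bag has 4 vertices, so the width is 3.

Yes; width 3.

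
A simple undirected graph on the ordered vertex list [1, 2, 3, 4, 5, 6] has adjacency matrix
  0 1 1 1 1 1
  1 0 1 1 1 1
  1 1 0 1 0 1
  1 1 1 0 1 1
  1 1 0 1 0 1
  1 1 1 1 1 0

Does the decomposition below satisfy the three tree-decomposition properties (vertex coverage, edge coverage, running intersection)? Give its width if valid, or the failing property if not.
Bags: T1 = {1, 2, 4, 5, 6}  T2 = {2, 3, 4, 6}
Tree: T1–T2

A tree decomposition must satisfy three properties: every vertex lies in some bag; for every edge, both endpoints lie together in some bag; and for every vertex, the bags containing it form a connected subtree. Here edge (1,3) lies in no bag, so the decomposition is invalid.

No — edge (1,3) lies in no bag.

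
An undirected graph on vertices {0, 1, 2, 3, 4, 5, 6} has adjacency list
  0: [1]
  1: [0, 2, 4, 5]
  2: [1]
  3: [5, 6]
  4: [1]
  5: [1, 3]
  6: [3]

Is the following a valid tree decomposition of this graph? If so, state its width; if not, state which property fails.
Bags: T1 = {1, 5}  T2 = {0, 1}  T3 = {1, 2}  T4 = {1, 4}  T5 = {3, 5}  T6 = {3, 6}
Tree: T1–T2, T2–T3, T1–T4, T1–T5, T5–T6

Yes; width 1.

Checking the three conditions: (i) the bags cover all of {0, 1, 2, 3, 4, 5, 6}; (ii) for each edge, some bag contains both endpoints; (iii) the bags containing any fixed vertex form a subtree. All hold, so the decomposition is valid with width 2 − 1 = 1.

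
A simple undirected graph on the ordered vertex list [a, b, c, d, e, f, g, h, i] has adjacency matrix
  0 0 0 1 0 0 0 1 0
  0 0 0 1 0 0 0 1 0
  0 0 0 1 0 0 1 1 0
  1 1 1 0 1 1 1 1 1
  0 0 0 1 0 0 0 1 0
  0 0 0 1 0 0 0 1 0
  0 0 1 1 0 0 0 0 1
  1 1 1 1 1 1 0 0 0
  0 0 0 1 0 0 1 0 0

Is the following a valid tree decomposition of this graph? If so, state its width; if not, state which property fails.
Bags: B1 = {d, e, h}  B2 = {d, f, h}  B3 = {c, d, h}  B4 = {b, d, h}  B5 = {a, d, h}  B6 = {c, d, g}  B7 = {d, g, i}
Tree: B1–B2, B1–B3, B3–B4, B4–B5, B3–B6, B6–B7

Every vertex of G appears in some bag (union = {a, b, c, d, e, f, g, h, i}); every edge is covered by a bag; and for each vertex v the set of bags containing v is connected in the bag tree. The decomposition is therefore valid. The largest bag has 3 vertices, so the width is 2.

Yes; width 2.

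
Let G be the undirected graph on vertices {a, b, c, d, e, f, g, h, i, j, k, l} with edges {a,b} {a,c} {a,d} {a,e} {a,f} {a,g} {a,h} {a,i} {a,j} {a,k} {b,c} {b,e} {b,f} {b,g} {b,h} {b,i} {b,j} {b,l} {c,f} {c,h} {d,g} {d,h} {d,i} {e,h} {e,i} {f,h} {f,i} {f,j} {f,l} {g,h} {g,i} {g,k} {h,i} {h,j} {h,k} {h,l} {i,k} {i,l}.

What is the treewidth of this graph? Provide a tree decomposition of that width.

Treewidth 4.
One optimal decomposition is:
Bags: B1 = {a, b, e, h, i}  B2 = {a, b, g, h, i}  B3 = {a, b, f, h, i}  B4 = {a, g, h, i, k}  B5 = {a, b, f, h, j}  B6 = {b, f, h, i, l}  B7 = {a, d, g, h, i}  B8 = {a, b, c, f, h}
Tree: B1–B2, B2–B3, B2–B4, B3–B5, B3–B6, B4–B7, B3–B8

Every bag has size at most 5, so the width is 5 − 1 = 4 and tw(G) ≤ 4. Conversely, {a, d, g, h, i} is a clique of size 5, and the vertices of any clique must share a bag in every tree decomposition; so some bag has ≥ 5 vertices and tw(G) ≥ 4. Therefore the treewidth is 4.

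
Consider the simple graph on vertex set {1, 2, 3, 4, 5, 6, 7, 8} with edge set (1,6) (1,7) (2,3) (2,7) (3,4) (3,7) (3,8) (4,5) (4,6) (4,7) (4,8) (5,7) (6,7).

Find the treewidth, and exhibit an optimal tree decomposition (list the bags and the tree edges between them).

The largest bag has 3 vertices, giving width 2; this decomposition certifies tw(G) ≤ 2. For the lower bound, the 3 vertices {3, 4, 8} are pairwise adjacent, and any tree decomposition puts a clique entirely inside one bag — forcing width ≥ 2. Hence tw(G) = 2 exactly.

Treewidth 2.
One such decomposition:
Bags: B1 = {4, 6, 7}  B2 = {4, 5, 7}  B3 = {1, 6, 7}  B4 = {3, 4, 7}  B5 = {2, 3, 7}  B6 = {3, 4, 8}
Tree: B1–B2, B1–B3, B1–B4, B4–B5, B4–B6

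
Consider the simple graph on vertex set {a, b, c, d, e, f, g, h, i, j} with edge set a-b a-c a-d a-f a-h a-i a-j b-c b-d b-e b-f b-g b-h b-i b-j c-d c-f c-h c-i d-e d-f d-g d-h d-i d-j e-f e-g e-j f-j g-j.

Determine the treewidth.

A width-4 tree decomposition is:
Bags: B1 = {a, b, d, f, j}  B2 = {a, b, c, d, f}  B3 = {a, b, c, d, i}  B4 = {a, b, c, d, h}  B5 = {b, d, e, f, j}  B6 = {b, d, e, g, j}
Tree: B1–B2, B2–B3, B3–B4, B1–B5, B5–B6
The largest bag has 5 vertices, giving width 4; this decomposition certifies tw(G) ≤ 4. For the lower bound, the 5 vertices {b, d, e, g, j} are pairwise adjacent, and any tree decomposition puts a clique entirely inside one bag — forcing width ≥ 4. Combining the bounds, tw(G) = 4.

4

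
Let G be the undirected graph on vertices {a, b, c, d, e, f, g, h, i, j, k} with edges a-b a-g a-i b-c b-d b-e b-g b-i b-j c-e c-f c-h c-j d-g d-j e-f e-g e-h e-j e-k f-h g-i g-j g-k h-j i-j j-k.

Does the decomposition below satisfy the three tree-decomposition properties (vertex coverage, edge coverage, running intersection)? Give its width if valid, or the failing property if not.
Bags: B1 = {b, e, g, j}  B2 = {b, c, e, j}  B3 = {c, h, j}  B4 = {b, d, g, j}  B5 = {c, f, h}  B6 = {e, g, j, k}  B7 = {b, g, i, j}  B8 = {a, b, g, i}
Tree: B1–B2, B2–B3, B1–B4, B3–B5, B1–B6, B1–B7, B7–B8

A tree decomposition must satisfy three properties: every vertex lies in some bag; for every edge, both endpoints lie together in some bag; and for every vertex, the bags containing it form a connected subtree. Here edge (e,h) lies in no bag, so the decomposition is invalid.

No — edge (e,h) lies in no bag.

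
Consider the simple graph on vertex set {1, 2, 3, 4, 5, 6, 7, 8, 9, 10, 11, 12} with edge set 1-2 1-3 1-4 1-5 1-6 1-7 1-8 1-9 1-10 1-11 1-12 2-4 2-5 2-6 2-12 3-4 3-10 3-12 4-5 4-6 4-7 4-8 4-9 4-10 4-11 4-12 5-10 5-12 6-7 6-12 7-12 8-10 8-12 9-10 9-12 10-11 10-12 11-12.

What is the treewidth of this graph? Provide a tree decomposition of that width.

Every bag has size at most 5, so the width is 5 − 1 = 4 and tw(G) ≤ 4. For the lower bound, the 5 vertices {1, 2, 4, 5, 12} are pairwise adjacent, and any tree decomposition puts a clique entirely inside one bag — forcing width ≥ 4. Hence tw(G) = 4 exactly.

Treewidth 4.
One such decomposition:
Bags: B1 = {1, 4, 5, 10, 12}  B2 = {1, 4, 8, 10, 12}  B3 = {1, 3, 4, 10, 12}  B4 = {1, 2, 4, 5, 12}  B5 = {1, 4, 10, 11, 12}  B6 = {1, 2, 4, 6, 12}  B7 = {1, 4, 6, 7, 12}  B8 = {1, 4, 9, 10, 12}
Tree: B1–B2, B2–B3, B1–B4, B1–B5, B4–B6, B6–B7, B3–B8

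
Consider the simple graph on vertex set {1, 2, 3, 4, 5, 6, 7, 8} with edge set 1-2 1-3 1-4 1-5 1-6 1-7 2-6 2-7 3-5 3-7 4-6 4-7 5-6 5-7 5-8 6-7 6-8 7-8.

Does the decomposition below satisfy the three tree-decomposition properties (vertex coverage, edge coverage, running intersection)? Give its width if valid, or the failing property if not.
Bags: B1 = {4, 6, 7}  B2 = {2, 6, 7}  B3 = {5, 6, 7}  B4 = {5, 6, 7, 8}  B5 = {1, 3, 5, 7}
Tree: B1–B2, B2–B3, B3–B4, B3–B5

A tree decomposition must satisfy three properties: every vertex lies in some bag; for every edge, both endpoints lie together in some bag; and for every vertex, the bags containing it form a connected subtree. Here edge (4,1) lies in no bag, so the decomposition is invalid.

No — edge (4,1) lies in no bag.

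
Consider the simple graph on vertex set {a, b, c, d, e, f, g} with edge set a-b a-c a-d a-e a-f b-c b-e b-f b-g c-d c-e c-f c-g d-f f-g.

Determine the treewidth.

A width-3 tree decomposition is:
Bags: B1 = {a, c, d, f}  B2 = {a, b, c, f}  B3 = {a, b, c, e}  B4 = {b, c, f, g}
Tree: B1–B2, B2–B3, B2–B4
The largest bag has 4 vertices, giving width 3; this decomposition certifies tw(G) ≤ 3. On the other hand G contains the 4-clique {a, b, c, e}. A clique must lie in a single bag of any decomposition, so no decomposition can have width below 3. Combining the bounds, tw(G) = 3.

3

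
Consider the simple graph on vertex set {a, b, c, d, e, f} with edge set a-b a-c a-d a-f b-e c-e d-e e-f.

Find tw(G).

A width-2 tree decomposition is:
Bags: B1 = {a, b, e}  B2 = {a, e, f}  B3 = {a, c, e}  B4 = {a, d, e}
Tree: B1–B2, B2–B3, B3–B4
Every bag has size at most 3, so the width is 3 − 1 = 2 and tw(G) ≤ 2. The edges e–b–a–f–e form a cycle, so G is not a tree and its treewidth is at least 2. The upper and lower bounds meet at 2, so that is the treewidth.

2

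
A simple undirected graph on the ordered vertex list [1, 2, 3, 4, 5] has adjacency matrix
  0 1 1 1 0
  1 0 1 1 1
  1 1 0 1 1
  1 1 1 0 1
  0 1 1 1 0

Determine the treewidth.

3

A width-3 tree decomposition is:
Bags: B1 = {2, 3, 4, 5}  B2 = {1, 2, 3, 4}
Tree: B1–B2
The largest bag has 4 vertices, giving width 3; this decomposition certifies tw(G) ≤ 3. Conversely, {1, 2, 3, 4} is a clique of size 4, and the vertices of any clique must share a bag in every tree decomposition; so some bag has ≥ 4 vertices and tw(G) ≥ 3. Therefore the treewidth is 3.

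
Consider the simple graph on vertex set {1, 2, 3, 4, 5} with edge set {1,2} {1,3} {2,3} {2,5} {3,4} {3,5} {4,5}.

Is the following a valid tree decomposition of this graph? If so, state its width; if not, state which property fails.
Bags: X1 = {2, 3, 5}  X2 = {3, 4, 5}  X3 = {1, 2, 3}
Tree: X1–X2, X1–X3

Yes; width 2.

Vertex coverage: the bags together contain {1, 2, 3, 4, 5}, the full vertex set. Edge coverage: each edge of G has both endpoints in at least one bag. Running intersection: for every vertex, the bags containing it form a connected subtree. All three properties hold, so this is a valid tree decomposition of width max|bag| − 1 = 2, and hence tw(G) ≤ 2.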